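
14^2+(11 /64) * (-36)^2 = 1675/4 = 418.75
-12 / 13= -0.92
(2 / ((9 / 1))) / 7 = 2/63 = 0.03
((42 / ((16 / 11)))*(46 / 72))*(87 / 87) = 1771/96 = 18.45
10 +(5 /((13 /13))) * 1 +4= 19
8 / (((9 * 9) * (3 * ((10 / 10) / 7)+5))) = 0.02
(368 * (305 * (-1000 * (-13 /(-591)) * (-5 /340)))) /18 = 182390000/90423 = 2017.08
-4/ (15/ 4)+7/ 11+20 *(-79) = -260771/165 = -1580.43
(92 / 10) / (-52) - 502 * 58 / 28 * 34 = -32173341/910 = -35355.32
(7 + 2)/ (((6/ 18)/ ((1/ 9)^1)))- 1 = 2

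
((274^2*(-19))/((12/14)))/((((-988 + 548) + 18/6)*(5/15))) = 262766/23 = 11424.61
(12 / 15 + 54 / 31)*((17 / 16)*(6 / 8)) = 10047/4960 = 2.03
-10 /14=-5/7 = -0.71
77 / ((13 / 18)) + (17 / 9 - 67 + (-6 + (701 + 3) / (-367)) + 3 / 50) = 72236317/2146950 = 33.65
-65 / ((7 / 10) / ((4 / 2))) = -1300/7 = -185.71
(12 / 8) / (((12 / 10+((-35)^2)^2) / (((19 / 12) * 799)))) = 75905/60025048 = 0.00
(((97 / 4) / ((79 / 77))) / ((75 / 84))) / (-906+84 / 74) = -1934471/66123000 = -0.03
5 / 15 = 1/3 = 0.33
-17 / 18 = -0.94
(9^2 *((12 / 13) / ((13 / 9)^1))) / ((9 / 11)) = 10692/169 = 63.27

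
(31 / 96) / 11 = 31/1056 = 0.03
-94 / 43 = -2.19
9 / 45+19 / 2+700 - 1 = 708.70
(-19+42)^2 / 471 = 529/471 = 1.12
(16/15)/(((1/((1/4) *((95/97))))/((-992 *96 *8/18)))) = -9650176/873 = -11054.04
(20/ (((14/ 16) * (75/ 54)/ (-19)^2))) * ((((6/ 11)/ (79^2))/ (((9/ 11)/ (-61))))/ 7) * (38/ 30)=-7.01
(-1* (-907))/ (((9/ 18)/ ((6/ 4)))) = 2721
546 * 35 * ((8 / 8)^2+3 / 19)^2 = 9249240/361 = 25621.16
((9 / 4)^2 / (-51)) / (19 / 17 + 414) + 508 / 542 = 28672331/30599152 = 0.94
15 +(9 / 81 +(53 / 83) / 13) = 147221/9711 = 15.16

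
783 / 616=1.27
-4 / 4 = -1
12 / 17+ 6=114/17 = 6.71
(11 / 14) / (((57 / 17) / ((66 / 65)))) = 2057/8645 = 0.24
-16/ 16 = -1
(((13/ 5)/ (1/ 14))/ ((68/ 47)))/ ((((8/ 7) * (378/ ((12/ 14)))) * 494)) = 47/465120 = 0.00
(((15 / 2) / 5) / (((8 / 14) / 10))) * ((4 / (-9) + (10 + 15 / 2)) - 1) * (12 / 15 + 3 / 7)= 517.79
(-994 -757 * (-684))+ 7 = 516801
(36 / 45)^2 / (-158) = -8/1975 = 0.00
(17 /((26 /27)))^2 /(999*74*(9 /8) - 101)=210681/56152447 = 0.00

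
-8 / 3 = -2.67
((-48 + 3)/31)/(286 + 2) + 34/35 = 33553/34720 = 0.97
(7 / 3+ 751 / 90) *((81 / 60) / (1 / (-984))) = -354609/25 = -14184.36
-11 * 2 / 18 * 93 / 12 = -341/36 = -9.47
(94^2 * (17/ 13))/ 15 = 150212/195 = 770.32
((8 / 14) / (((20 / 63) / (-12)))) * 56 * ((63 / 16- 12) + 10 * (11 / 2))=-283878/5 = -56775.60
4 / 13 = 0.31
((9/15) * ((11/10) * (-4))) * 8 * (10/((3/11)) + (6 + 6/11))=-22816/25 = -912.64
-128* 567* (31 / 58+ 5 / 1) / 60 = -970704/145 = -6694.51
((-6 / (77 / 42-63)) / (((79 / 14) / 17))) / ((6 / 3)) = 4284/28993 = 0.15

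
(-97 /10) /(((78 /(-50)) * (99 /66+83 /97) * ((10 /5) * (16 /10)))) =235225/285168 = 0.82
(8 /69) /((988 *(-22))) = -1/187473 = 0.00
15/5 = 3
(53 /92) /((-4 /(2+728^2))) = -14044629/184 = -76329.51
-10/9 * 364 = -3640/9 = -404.44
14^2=196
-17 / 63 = -0.27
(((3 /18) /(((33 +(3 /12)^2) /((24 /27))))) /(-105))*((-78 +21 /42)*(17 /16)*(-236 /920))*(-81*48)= 1492464/425845 = 3.50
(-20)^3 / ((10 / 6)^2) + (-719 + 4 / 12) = -10796/3 = -3598.67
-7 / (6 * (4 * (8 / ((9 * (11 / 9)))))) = -77/192 = -0.40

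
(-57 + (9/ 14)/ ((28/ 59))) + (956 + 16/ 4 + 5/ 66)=904.43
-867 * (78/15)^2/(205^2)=-586092/1050625 = -0.56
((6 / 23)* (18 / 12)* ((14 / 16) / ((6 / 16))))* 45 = 945/23 = 41.09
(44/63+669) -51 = 38978/63 = 618.70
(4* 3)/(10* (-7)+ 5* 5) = -0.27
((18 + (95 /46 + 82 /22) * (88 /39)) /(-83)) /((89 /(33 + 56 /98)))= -2183150/15460991 = -0.14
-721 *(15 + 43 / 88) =-982723/88 = -11167.31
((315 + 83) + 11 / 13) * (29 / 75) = 30073/195 = 154.22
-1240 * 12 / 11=-14880/11 = -1352.73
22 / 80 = 11/40 = 0.28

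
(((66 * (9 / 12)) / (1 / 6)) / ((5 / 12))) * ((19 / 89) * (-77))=-5214132/445 = -11717.15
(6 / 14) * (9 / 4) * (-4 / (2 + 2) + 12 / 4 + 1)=81/28 = 2.89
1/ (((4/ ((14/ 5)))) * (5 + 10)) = 7/150 = 0.05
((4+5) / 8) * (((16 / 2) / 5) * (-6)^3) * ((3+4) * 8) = -108864/5 = -21772.80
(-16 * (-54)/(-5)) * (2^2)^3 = -55296/5 = -11059.20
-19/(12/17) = -323/12 = -26.92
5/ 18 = 0.28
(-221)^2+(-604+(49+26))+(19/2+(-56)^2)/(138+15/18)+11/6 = 241585777/4998 = 48336.49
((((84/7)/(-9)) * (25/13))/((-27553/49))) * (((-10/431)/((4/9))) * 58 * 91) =-14920500/11875343 = -1.26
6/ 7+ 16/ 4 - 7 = -15/7 = -2.14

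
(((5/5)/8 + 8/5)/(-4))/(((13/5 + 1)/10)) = -115/96 = -1.20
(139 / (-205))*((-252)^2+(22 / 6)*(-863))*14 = -352262974/615 = -572785.32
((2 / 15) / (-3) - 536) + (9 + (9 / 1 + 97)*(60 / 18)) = -7817/45 = -173.71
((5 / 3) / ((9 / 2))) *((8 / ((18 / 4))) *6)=320/81 = 3.95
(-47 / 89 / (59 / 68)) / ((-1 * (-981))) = -3196/5151231 = 0.00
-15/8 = -1.88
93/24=31/8 = 3.88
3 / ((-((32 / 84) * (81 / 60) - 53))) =105/1837 = 0.06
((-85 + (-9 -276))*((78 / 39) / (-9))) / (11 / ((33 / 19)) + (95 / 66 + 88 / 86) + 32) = 700040/347337 = 2.02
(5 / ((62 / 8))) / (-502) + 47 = 365697/7781 = 47.00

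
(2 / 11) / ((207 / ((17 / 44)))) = 17/50094 = 0.00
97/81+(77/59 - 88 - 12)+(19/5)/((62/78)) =-68679461/740745 = -92.72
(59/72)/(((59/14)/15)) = 35/12 = 2.92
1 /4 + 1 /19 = 23/76 = 0.30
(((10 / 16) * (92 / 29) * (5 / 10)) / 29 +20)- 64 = -147901/3364 = -43.97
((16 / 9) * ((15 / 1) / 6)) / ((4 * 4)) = 5/18 = 0.28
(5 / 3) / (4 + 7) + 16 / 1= 533/33 = 16.15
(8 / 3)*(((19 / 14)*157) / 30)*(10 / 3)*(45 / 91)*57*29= 32872660/637 = 51605.43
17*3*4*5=1020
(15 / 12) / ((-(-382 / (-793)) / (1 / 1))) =-3965/1528 = -2.59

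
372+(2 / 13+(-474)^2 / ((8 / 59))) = 43091299/26 = 1657357.65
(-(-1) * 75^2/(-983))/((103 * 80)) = -1125/1619984 = 0.00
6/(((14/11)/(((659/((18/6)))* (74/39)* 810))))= 144835020/91 = 1591593.63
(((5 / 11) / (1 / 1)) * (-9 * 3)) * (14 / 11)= -1890/121 = -15.62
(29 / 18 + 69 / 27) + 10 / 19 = 535/114 = 4.69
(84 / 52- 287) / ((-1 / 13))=3710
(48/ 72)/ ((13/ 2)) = 4/39 = 0.10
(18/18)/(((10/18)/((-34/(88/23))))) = -3519/220 = -16.00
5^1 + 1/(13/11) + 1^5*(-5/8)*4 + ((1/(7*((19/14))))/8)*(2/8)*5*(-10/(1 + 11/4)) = 2447/741 = 3.30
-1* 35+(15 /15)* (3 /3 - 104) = -138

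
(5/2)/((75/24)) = 4/5 = 0.80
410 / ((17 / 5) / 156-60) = -319800/46783 = -6.84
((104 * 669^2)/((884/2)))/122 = 863.18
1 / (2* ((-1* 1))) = -1/2 = -0.50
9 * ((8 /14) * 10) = 360/7 = 51.43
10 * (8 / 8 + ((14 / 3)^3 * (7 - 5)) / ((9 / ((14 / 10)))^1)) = 79262/243 = 326.18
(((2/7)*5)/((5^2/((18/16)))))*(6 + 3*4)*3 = 243/70 = 3.47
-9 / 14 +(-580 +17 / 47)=-381825/658 = -580.28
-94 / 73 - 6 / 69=-1.37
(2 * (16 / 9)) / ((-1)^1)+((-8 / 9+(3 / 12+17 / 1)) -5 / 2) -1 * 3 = 263/36 = 7.31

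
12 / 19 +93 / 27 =697/171 = 4.08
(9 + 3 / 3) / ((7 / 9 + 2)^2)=162/125 = 1.30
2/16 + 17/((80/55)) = 189/16 = 11.81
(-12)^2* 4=576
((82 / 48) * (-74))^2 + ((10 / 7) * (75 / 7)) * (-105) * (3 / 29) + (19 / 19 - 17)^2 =469785059/29232 = 16070.92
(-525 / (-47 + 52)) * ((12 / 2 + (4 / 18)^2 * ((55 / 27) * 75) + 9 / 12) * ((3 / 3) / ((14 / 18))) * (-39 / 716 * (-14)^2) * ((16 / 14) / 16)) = 18965765/12888 = 1471.58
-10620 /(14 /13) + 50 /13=-897040/91 = -9857.58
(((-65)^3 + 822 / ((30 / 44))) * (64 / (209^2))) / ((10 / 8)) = -320.48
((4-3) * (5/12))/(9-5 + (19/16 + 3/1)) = 20/393 = 0.05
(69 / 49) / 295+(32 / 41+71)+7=46692479/592655 = 78.79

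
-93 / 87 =-31/29 = -1.07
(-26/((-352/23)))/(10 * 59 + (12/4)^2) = 299/105424 = 0.00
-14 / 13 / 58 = -7/377 = -0.02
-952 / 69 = -13.80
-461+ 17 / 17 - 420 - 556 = -1436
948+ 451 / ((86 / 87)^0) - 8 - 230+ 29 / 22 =25571/22 = 1162.32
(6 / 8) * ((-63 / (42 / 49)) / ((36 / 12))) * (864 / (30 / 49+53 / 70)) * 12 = -93350880/671 = -139122.03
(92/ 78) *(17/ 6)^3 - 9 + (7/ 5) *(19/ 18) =406577/21060 = 19.31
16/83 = 0.19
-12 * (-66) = 792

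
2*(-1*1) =-2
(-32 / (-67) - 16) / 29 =-1040/1943 = -0.54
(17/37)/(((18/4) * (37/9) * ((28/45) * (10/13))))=1989/38332 = 0.05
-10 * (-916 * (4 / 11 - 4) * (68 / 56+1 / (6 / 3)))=-4396800/77 = -57101.30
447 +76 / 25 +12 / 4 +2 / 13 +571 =332863/325 = 1024.19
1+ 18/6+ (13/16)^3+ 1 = 5.54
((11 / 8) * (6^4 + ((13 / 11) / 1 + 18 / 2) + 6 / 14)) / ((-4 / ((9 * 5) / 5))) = -905481/224 = -4042.33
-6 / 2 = -3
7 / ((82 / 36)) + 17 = 823/41 = 20.07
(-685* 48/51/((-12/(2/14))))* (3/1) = 2740/119 = 23.03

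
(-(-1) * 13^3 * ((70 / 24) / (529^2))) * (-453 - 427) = -16916900/839523 = -20.15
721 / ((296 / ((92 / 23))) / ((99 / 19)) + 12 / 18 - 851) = -71379/82777 = -0.86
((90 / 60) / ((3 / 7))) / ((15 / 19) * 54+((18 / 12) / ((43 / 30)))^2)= 245917/3072330 = 0.08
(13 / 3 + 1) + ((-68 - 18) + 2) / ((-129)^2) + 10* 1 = 28342/1849 = 15.33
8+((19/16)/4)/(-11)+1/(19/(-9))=100311/13376 = 7.50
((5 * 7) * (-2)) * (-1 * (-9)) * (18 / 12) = -945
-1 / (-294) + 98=28813/294 = 98.00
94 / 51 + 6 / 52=2597/1326 = 1.96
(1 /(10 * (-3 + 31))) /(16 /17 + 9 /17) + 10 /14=5017/7000 = 0.72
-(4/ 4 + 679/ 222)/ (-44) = 901/9768 = 0.09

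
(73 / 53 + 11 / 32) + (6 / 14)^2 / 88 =1575249/914144 = 1.72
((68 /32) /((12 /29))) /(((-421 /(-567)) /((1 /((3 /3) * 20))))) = 0.35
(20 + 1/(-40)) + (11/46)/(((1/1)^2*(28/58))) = 131829/6440 = 20.47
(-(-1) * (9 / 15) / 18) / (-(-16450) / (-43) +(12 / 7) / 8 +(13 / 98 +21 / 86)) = -2107/24144135 = 0.00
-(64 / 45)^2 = -4096/2025 = -2.02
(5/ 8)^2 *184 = 575/8 = 71.88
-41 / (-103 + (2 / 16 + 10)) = 0.44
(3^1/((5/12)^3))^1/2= 2592/125 = 20.74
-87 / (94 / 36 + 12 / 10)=-7830/343 = -22.83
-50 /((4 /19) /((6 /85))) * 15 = -4275/17 = -251.47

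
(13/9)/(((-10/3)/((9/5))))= -39/50 = -0.78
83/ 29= 2.86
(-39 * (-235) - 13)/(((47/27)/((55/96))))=141570/47 = 3012.13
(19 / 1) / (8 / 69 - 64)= -69/232 = -0.30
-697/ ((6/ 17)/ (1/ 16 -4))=248829/32 = 7775.91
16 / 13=1.23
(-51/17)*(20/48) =-5/4 = -1.25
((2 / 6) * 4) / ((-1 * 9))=-4/27 = -0.15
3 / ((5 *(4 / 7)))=21/20 = 1.05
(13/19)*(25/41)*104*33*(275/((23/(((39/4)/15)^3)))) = 673896795/143336 = 4701.52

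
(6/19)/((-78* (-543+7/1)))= 1/132392 = 0.00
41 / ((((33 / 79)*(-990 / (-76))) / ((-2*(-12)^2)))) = -3938624/1815 = -2170.04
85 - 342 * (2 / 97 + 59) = -1949705/97 = -20100.05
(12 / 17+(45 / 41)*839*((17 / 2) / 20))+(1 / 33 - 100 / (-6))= 75216151/184008 = 408.77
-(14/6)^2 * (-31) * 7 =10633/9 = 1181.44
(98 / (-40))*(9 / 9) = -2.45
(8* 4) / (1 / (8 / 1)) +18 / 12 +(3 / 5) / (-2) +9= 1331/5 = 266.20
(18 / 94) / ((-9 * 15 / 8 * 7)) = -8/4935 = 0.00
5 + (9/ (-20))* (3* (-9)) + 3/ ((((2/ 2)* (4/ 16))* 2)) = 463/20 = 23.15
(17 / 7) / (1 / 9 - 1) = -153/56 = -2.73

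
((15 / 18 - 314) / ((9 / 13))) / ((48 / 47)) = -1148069/2592 = -442.93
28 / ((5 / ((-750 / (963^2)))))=-1400/309123 = 0.00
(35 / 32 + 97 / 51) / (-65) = -4889/106080 = -0.05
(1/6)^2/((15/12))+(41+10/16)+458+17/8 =90319/180 = 501.77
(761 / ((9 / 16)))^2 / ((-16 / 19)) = -176052784/81 = -2173491.16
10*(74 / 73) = 740/73 = 10.14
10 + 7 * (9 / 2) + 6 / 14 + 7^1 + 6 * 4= 1021/14 = 72.93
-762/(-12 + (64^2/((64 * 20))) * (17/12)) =5715/56 = 102.05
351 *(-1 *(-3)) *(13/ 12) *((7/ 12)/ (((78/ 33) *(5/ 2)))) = 112.61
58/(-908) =-0.06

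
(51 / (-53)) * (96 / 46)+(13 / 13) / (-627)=-1536115/764313 = -2.01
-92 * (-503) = 46276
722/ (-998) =-361/499 = -0.72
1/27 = 0.04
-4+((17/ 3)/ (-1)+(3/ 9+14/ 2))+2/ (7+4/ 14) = -35/17 = -2.06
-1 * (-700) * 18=12600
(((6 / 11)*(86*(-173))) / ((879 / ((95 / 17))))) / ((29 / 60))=-169609200/1588939 = -106.74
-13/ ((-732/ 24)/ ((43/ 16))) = 559/488 = 1.15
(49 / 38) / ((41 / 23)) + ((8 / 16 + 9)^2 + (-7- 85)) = -3199/3116 = -1.03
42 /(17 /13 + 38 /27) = 14742/953 = 15.47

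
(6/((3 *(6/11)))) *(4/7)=44/21 = 2.10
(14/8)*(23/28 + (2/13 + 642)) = 234043/208 = 1125.21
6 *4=24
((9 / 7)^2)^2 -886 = -2120725/2401 = -883.27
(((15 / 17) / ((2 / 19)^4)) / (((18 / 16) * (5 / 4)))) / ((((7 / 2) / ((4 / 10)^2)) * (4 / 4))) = 2085136/8925 = 233.63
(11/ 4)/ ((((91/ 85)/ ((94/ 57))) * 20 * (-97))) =-8789/4025112 = 0.00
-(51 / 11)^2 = -2601/121 = -21.50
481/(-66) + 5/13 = -5923/858 = -6.90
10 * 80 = 800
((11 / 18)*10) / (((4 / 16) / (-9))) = -220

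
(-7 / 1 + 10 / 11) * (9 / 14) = -603/154 = -3.92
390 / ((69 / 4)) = 520/23 = 22.61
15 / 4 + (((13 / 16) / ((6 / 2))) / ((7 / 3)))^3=5270677/1404928 = 3.75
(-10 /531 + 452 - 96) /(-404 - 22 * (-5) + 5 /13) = -2457338/2026827 = -1.21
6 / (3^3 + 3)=1/5 = 0.20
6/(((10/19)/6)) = 342/5 = 68.40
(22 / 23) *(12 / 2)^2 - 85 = -1163/23 = -50.57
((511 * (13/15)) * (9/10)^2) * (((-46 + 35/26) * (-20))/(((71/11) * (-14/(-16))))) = 56724.82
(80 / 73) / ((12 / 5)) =100/219 = 0.46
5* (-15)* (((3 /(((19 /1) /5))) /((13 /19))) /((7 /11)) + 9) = -73800/91 = -810.99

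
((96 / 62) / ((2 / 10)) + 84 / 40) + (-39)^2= 474561/310 = 1530.84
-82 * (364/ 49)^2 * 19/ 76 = -55432/49 = -1131.27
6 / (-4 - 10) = -3/7 = -0.43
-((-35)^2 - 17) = -1208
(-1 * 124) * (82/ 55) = -10168/55 = -184.87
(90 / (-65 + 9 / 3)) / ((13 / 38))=-1710/403 = -4.24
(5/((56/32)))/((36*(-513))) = -5/32319 = 0.00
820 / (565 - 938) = -820/373 = -2.20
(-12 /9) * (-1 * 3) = 4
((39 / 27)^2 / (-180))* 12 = -169/1215 = -0.14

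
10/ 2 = 5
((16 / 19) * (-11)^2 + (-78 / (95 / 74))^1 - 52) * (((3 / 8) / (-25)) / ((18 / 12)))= 258/2375 = 0.11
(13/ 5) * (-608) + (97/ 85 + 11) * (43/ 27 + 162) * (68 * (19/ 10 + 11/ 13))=360087344/975 = 369320.35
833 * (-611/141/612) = -637/108 = -5.90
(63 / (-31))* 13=-819/31 = -26.42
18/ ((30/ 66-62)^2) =2178/458329 = 0.00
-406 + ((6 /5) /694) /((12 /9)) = -2817631/6940 = -406.00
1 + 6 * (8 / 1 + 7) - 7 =84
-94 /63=-1.49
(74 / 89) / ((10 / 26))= 962/445 = 2.16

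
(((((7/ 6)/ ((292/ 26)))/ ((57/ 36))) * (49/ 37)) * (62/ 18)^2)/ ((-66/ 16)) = -34280792/137175687 = -0.25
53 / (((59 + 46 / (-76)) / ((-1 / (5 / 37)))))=-74518/11095 = -6.72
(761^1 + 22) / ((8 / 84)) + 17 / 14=57559/7 = 8222.71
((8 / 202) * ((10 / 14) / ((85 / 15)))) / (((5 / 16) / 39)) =7488/12019 = 0.62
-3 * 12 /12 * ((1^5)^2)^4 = -3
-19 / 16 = -1.19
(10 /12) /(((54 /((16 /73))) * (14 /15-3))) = -100/61101 = 0.00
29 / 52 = 0.56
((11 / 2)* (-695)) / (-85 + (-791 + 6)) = 1529/348 = 4.39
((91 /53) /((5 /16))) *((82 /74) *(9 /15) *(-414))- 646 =-105812582/49025 = -2158.34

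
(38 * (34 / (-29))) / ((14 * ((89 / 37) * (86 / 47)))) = -561697/776881 = -0.72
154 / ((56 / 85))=233.75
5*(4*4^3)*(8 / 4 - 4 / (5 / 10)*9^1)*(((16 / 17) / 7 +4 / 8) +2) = -236047.06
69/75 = 23/25 = 0.92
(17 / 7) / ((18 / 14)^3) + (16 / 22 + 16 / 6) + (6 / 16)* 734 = 8974435/32076 = 279.79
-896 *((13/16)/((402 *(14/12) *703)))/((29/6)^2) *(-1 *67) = 0.01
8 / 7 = 1.14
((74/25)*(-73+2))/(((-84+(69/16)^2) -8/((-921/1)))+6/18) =412922368/127830525 = 3.23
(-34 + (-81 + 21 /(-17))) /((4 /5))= -2470/17 = -145.29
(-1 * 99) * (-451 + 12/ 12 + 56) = 39006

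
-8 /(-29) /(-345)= -8/10005 = 0.00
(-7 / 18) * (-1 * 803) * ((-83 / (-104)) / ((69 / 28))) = 3265801/32292 = 101.13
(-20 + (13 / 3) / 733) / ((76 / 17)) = -747439/167124 = -4.47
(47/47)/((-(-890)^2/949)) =-949/792100 = 0.00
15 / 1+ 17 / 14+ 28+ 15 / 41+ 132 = 101357/574 = 176.58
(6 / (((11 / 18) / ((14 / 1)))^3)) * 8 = 768144384/1331 = 577118.24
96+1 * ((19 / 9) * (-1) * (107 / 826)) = 95.73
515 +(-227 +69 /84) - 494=-5745/28 = -205.18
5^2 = 25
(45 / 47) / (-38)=-45/1786 = -0.03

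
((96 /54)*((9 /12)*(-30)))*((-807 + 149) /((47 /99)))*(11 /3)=203280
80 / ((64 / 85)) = 425/4 = 106.25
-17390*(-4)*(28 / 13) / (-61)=-1947680/793 = -2456.09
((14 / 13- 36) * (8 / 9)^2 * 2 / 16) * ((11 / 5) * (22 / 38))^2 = -53176112/9503325 = -5.60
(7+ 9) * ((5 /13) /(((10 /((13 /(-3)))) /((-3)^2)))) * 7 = -168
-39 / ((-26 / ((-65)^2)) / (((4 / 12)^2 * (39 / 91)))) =4225/14 = 301.79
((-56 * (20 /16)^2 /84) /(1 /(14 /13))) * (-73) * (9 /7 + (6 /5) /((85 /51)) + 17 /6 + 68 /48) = 319667/624 = 512.29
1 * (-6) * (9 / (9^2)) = -2/3 = -0.67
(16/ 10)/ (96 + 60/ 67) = 134/8115 = 0.02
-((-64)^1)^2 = -4096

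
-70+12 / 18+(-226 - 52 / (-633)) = -62298/211 = -295.25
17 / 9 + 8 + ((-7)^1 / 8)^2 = 6137/576 = 10.65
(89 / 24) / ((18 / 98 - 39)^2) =213689/86822496 = 0.00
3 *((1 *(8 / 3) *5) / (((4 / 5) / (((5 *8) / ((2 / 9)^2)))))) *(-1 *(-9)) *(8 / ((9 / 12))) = 3888000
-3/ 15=-1/5 = -0.20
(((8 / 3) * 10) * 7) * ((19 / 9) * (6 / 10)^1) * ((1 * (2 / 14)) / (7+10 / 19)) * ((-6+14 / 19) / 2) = -15200/1287 = -11.81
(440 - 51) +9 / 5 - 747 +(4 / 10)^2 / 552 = -1228889/3450 = -356.20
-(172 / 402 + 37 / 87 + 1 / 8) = -45613/46632 = -0.98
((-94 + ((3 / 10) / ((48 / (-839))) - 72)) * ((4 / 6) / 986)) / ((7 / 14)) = -9133/39440 = -0.23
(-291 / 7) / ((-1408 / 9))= 2619/9856 = 0.27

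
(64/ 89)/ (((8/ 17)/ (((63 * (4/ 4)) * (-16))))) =-137088/89 = -1540.31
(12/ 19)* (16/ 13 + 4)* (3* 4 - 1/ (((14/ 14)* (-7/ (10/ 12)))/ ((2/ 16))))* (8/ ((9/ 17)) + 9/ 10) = 98894389/155610 = 635.53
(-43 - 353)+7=-389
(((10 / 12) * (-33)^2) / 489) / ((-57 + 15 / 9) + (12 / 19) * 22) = -34485/770012 = -0.04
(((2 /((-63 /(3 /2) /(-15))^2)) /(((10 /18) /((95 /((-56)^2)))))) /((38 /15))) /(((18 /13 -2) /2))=-43875/2458624 = -0.02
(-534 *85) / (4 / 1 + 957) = -45390/961 = -47.23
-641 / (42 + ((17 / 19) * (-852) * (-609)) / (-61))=742919/8772078 = 0.08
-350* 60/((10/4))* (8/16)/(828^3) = -175/23652648 = 0.00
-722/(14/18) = -6498/7 = -928.29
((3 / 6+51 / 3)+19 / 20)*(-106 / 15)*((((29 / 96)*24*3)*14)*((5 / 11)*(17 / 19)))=-16146.22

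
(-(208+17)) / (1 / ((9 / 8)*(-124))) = 62775/2 = 31387.50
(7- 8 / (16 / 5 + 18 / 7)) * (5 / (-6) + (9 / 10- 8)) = -22491/505 = -44.54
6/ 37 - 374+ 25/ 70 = -193463/518 = -373.48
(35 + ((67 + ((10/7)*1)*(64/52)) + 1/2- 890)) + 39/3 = -140639/182 = -772.74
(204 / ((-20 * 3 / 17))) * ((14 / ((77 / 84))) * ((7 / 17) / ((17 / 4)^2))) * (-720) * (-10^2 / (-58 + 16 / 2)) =5419008/187 = 28978.65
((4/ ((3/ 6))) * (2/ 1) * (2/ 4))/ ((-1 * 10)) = -4/5 = -0.80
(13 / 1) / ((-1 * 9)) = -13/9 = -1.44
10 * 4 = 40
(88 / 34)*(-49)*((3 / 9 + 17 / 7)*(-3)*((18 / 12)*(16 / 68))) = 107184/289 = 370.88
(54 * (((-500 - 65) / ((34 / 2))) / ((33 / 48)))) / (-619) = 488160/115753 = 4.22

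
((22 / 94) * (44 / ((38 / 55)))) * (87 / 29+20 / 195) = 1610510/34827 = 46.24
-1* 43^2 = -1849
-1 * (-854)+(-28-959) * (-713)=704585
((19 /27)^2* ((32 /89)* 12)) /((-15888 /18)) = -5776/2386179 = 0.00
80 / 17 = 4.71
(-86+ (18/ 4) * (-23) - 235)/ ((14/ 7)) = -849/4 = -212.25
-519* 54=-28026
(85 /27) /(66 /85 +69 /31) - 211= -44844992/213597 = -209.95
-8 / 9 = -0.89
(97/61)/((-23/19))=-1843/1403 = -1.31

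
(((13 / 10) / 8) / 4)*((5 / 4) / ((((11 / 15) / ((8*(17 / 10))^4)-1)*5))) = -0.01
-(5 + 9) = -14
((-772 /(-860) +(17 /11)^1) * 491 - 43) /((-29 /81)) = -221559543/68585 = -3230.44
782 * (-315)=-246330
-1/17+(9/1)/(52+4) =97/952 = 0.10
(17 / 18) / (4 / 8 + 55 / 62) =527/774 = 0.68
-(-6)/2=3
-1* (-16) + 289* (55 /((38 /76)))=31806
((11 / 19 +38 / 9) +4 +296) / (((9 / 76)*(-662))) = -104242/26811 = -3.89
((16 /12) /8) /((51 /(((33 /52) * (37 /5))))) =407/26520 = 0.02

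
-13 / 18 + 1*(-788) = -14197/18 = -788.72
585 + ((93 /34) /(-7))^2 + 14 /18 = 298705009/509796 = 585.93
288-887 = -599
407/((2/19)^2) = 146927/4 = 36731.75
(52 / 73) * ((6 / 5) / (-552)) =-13/8395 = 0.00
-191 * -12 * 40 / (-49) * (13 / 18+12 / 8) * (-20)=12224000/147 = 83156.46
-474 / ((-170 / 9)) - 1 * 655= -53542/85 = -629.91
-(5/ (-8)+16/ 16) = -0.38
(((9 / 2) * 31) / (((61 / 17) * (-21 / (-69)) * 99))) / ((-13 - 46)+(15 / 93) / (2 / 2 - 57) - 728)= -1503004/916745027 = 0.00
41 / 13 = 3.15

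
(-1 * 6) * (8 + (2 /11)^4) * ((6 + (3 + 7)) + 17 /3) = -15228720/14641 = -1040.14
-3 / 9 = -1/3 = -0.33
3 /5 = 0.60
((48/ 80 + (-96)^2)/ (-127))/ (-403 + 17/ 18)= 829494/4595495 = 0.18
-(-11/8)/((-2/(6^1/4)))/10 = -33/320 = -0.10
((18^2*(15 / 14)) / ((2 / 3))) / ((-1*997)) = -3645/6979 = -0.52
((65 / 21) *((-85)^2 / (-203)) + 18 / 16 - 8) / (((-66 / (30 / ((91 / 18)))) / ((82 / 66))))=818250325/62586524 = 13.07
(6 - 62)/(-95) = 56/95 = 0.59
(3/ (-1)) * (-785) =2355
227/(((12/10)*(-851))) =-1135/5106 = -0.22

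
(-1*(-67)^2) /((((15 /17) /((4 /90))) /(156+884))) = -235157.10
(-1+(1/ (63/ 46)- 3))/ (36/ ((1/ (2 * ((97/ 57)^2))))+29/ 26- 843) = 1933516/374525991 = 0.01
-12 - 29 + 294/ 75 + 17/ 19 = -17188/475 = -36.19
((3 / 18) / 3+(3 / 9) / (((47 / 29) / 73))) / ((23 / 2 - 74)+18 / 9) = -1159/4653 = -0.25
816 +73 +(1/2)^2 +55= 3777/4 = 944.25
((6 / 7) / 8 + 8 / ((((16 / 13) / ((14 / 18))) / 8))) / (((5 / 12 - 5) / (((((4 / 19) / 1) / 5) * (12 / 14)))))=-7432/23275 = -0.32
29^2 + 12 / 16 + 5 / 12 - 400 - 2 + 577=6103/6 = 1017.17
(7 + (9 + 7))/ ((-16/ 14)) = -161/8 = -20.12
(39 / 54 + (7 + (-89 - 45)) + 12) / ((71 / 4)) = -4114/639 = -6.44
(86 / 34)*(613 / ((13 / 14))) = 369026/221 = 1669.80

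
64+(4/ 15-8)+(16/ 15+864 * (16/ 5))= 42332/15 = 2822.13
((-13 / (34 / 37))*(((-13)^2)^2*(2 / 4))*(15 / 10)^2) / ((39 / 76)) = -60235149/68 = -885811.01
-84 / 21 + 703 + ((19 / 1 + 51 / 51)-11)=708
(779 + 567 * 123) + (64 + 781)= 71365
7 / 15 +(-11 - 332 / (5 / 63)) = -62906/15 = -4193.73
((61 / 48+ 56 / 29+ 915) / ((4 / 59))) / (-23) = -75410083/128064 = -588.85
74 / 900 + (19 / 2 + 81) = 20381/225 = 90.58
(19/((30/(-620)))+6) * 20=-23200/3 = -7733.33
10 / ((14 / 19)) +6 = 137/7 = 19.57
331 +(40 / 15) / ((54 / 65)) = 27071/81 = 334.21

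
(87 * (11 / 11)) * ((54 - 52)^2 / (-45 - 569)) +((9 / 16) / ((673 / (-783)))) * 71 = -155477091/3305776 = -47.03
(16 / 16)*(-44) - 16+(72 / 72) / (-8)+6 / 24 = -479/8 = -59.88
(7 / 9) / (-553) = -1/711 = 0.00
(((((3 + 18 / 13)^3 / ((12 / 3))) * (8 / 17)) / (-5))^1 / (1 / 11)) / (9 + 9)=-226347/186745 = -1.21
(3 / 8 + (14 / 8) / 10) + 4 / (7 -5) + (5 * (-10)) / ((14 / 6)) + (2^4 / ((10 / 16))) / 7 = -2131/140 = -15.22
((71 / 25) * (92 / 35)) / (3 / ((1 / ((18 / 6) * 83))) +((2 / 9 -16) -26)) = 58788/5553625 = 0.01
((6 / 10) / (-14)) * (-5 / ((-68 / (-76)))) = 57/238 = 0.24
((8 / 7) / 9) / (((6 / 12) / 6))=32/21 = 1.52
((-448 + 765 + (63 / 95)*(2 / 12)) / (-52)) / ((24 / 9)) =-180753/79040 = -2.29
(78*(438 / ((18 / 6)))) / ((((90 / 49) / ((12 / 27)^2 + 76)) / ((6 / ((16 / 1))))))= 177163.07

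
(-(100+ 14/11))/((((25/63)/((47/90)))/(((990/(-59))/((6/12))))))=6597108/1475 = 4472.62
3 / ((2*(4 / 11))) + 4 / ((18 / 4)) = 361/72 = 5.01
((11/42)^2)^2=14641/3111696 = 0.00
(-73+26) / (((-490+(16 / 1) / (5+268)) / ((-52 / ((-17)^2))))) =-333606/19327453 = -0.02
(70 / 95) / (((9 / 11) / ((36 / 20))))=154/95 = 1.62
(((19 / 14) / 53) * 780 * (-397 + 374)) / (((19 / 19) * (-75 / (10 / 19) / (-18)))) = -21528/371 = -58.03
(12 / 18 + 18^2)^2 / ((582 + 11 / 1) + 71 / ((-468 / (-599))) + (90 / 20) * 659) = 49331152/1707907 = 28.88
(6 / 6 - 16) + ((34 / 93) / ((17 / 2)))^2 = -129719/8649 = -15.00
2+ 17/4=25/4 = 6.25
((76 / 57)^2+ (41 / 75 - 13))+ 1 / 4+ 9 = -1283/900 = -1.43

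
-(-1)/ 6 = 1/6 = 0.17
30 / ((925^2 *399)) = 2/22759625 = 0.00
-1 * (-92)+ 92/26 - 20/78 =3716/39 = 95.28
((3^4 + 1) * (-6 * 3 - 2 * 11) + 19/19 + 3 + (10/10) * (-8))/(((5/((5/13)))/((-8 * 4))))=105088/13 = 8083.69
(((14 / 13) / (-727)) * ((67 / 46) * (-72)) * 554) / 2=9353736/217373 = 43.03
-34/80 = -17/40 = -0.42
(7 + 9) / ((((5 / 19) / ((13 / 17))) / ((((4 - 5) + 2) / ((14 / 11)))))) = 21736/595 = 36.53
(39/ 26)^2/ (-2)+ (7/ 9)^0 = -0.12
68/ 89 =0.76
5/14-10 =-135/14 = -9.64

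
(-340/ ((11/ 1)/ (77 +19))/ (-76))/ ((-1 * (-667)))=8160/139403 = 0.06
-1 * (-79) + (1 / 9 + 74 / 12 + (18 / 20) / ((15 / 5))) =3851/45 = 85.58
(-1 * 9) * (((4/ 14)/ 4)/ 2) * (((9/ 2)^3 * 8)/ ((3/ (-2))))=2187/14 = 156.21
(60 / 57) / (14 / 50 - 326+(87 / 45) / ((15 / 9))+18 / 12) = -1000/306907 = 0.00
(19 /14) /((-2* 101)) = -19/2828 = -0.01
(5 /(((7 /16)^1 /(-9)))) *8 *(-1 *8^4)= 23592960/7 = 3370422.86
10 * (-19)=-190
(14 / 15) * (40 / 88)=14/33 = 0.42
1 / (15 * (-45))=-1/675 = 0.00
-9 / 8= -1.12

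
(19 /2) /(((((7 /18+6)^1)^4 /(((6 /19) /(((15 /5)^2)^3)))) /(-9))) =-3888/174900625 = 0.00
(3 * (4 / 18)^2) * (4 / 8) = 0.07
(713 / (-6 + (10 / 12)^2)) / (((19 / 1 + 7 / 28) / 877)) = -90043344/14707 = -6122.48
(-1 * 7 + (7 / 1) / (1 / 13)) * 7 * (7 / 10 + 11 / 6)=7448/5 = 1489.60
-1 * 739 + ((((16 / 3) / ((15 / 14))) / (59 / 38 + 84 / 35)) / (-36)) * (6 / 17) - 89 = -285423308/344709 = -828.01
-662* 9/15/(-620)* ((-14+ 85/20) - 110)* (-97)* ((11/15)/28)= 169171783/868000 = 194.90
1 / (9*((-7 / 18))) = -2/7 = -0.29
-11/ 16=-0.69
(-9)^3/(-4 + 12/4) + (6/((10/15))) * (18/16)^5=24419313/32768 = 745.22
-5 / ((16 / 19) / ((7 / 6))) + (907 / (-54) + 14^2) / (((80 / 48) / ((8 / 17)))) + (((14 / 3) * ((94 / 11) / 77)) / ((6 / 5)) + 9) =157295921/2962080 = 53.10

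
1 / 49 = 0.02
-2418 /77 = -31.40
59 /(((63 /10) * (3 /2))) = 1180/189 = 6.24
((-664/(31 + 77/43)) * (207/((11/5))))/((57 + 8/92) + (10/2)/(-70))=-317184168/9491603 = -33.42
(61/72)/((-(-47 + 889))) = -61/60624 = 0.00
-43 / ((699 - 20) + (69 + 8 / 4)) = -43/750 = -0.06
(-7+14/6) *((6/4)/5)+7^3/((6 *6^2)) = 203/1080 = 0.19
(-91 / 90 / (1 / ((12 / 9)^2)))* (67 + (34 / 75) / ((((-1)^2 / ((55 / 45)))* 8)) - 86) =9302566/273375 = 34.03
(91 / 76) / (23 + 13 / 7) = 637/13224 = 0.05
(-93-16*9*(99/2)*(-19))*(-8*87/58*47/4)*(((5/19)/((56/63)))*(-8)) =858725955/19 = 45196102.89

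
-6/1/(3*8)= -1/4 = -0.25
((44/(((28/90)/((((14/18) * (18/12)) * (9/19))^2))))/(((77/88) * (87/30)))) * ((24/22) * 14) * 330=898128000/10469 = 85789.28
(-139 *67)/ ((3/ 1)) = -9313/3 = -3104.33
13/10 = 1.30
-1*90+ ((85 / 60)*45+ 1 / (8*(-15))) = -3151/120 = -26.26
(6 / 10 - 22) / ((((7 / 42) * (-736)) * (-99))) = -107/60720 = 0.00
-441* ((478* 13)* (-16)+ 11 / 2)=87687117/2 = 43843558.50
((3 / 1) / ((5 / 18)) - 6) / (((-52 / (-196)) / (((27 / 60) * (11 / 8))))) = 14553/1300 = 11.19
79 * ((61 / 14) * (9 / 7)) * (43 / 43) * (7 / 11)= 43371/154 = 281.63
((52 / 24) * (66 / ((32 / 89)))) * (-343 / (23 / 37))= -161518357/736 = -219454.29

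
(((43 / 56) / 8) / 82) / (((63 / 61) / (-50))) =-0.06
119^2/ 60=14161/60 = 236.02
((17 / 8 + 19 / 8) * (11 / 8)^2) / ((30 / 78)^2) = 184041/3200 = 57.51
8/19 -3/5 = -0.18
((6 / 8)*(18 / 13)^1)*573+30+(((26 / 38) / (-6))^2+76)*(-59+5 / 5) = -159812803/42237 = -3783.72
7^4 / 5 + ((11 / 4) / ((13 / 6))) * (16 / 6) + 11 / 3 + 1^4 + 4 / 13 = 95269/195 = 488.56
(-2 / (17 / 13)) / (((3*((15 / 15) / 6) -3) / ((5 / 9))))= 52/153 = 0.34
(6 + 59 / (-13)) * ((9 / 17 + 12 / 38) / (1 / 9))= 189/17 = 11.12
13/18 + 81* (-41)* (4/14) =-119465/126 = -948.13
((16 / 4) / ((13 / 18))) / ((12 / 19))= 114/13 = 8.77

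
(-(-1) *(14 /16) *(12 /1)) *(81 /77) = 243/22 = 11.05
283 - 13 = 270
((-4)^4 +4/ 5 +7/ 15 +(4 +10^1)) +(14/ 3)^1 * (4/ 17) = 23151/85 = 272.36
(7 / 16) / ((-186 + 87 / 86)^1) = -301/127272 = 0.00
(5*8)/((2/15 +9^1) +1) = 75/19 = 3.95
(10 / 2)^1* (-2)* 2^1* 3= -60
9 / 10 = 0.90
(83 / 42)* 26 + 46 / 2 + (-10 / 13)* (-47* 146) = 1461326/273 = 5352.84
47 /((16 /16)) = 47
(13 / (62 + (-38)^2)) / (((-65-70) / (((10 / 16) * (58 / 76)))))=-377/12361248 = 0.00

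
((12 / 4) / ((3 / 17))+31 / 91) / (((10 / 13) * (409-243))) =789/5810 = 0.14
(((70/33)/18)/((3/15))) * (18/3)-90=-86.46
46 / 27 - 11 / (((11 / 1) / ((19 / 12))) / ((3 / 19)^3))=66181/38988 = 1.70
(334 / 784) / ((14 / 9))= 1503/5488 = 0.27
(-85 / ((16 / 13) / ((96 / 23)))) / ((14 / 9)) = -29835/161 = -185.31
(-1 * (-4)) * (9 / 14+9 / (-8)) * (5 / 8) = -1.21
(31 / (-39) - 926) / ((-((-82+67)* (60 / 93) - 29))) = -1120495/46761 = -23.96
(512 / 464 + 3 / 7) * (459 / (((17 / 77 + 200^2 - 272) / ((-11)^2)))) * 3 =21110991/3285671 = 6.43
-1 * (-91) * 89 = 8099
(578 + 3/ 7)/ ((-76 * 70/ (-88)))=44539/4655 = 9.57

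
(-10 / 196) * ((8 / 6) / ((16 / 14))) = -5/84 = -0.06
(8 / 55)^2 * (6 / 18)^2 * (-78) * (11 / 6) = -832/2475 = -0.34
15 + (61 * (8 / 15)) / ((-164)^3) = 124057739/8270520 = 15.00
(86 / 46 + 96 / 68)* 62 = 79546/391 = 203.44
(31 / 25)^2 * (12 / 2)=5766/625 = 9.23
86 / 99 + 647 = 64139/99 = 647.87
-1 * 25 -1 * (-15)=-10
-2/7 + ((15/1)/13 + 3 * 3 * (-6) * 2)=-9749/91 = -107.13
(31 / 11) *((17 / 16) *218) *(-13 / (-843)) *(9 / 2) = 2240277/49456 = 45.30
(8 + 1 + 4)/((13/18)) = 18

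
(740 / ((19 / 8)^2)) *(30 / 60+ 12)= 592000/361 = 1639.89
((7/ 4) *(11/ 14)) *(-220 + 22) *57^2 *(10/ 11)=-1608255/2 = -804127.50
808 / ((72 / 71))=7171/9 = 796.78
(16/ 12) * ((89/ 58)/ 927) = 178/80649 = 0.00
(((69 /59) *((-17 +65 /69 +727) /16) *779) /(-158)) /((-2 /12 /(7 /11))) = 802490745/820336 = 978.25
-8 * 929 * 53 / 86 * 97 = -19103956/43 = -444278.05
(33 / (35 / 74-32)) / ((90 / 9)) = -1221/11665 = -0.10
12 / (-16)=-3/4 = -0.75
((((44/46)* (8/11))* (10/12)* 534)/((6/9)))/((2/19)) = 101460/23 = 4411.30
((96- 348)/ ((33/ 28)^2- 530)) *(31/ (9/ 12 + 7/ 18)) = 220485888/16991671 = 12.98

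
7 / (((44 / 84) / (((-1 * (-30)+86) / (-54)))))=-2842/99 = -28.71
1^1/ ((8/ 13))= 13/8 = 1.62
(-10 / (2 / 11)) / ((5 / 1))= -11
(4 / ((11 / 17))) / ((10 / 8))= 4.95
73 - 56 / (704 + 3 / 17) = 872931/11971 = 72.92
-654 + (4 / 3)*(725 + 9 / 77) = 72262/231 = 312.82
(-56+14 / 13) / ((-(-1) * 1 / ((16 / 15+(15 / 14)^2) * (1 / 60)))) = -110687/54600 = -2.03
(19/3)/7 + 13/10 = 463/210 = 2.20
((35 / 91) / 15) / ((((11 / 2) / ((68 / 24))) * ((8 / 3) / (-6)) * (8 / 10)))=-85/2288 = -0.04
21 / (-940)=-21/940 = -0.02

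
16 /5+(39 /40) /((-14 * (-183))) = 21865/6832 = 3.20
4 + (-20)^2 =404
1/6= 0.17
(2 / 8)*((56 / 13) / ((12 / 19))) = 133/78 = 1.71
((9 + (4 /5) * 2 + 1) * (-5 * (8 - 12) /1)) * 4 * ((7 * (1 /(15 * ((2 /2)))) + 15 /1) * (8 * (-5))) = -1722368/3 = -574122.67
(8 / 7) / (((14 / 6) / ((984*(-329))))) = -1109952/7 = -158564.57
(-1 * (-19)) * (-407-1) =-7752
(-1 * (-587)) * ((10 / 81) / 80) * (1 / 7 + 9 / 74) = 80419/335664 = 0.24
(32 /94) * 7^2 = 784/47 = 16.68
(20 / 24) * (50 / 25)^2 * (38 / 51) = 380/153 = 2.48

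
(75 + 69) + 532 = 676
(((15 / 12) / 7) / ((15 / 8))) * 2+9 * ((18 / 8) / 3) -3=331/84 = 3.94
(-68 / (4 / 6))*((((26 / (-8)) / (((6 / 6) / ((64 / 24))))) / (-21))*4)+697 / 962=-3386995/20202 = -167.66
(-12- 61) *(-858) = 62634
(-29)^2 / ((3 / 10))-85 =8155/3 = 2718.33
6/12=1/2 = 0.50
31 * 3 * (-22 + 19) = -279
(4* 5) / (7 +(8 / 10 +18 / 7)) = 700/363 = 1.93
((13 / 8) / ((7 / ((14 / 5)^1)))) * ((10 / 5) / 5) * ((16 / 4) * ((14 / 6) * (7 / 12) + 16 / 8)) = 1573/450 = 3.50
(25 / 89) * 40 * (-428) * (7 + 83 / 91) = -308160000/8099 = -38049.14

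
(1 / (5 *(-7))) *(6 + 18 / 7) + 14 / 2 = 331/49 = 6.76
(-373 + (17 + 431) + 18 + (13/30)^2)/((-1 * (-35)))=2.66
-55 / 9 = -6.11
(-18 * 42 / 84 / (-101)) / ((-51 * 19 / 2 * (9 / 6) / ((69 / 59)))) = -276/1924757 = 0.00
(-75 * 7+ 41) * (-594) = 287496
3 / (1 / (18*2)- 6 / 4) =-108/53 = -2.04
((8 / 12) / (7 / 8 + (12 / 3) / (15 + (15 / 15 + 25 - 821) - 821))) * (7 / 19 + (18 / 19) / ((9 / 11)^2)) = 1.36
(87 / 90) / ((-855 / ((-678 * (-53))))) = -173681/4275 = -40.63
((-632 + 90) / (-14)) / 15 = 271/105 = 2.58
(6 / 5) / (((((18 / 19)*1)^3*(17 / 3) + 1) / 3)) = 123462/199535 = 0.62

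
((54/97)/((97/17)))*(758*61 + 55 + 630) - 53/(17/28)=718317382/159953 = 4490.80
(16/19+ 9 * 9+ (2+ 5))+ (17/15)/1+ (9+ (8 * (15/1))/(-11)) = 276088/3135 = 88.07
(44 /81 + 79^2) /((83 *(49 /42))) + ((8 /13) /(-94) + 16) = 771093794/9584757 = 80.45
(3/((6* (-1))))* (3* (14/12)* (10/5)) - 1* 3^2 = -25/2 = -12.50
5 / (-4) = -5/4 = -1.25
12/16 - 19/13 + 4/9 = -125/468 = -0.27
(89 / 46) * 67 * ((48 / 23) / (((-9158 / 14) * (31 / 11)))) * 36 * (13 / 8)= -644648004/75091021 = -8.58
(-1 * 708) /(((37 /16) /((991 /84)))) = -935504/259 = -3611.98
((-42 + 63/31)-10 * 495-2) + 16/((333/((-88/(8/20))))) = -51641203/10323 = -5002.54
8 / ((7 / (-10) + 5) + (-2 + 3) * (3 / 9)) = 240/139 = 1.73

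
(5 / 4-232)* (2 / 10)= -923/20 = -46.15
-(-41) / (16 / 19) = 779/16 = 48.69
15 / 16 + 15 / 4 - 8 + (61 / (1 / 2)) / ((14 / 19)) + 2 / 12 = 54575/336 = 162.43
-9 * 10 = -90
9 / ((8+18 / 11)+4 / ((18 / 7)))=0.80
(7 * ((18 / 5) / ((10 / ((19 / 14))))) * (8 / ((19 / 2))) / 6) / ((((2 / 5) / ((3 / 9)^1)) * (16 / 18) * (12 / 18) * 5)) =27/200 = 0.14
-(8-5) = -3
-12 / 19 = -0.63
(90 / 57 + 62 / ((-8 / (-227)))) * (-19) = -133823/4 = -33455.75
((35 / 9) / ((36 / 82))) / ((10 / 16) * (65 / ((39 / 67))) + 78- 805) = -5740/425871 = -0.01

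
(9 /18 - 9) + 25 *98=4883/2 = 2441.50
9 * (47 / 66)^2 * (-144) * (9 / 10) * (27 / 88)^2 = -130439241/2342560 = -55.68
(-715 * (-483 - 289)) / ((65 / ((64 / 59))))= 543488/59 = 9211.66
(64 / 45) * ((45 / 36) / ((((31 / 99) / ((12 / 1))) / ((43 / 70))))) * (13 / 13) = 45408/1085 = 41.85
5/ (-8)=-5/8 = -0.62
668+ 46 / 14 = 4699/7 = 671.29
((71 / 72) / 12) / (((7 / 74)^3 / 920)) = 827163490/9261 = 89316.87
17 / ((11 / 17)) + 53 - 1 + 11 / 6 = 5287/66 = 80.11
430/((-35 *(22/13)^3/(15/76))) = -1417065/2832368 = -0.50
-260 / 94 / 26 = -5/47 = -0.11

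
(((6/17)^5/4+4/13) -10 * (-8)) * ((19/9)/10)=312941818/18458141 = 16.95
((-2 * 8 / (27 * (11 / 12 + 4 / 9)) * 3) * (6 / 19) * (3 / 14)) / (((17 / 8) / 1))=-4608/110789 = -0.04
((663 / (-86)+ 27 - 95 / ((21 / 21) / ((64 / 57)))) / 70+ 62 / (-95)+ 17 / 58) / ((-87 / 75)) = 79994395/57716148 = 1.39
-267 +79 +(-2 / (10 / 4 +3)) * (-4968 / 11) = -2876/121 = -23.77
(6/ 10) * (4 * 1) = 2.40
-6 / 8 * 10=-15/2 = -7.50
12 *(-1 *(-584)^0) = -12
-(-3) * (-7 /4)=-21/4 = -5.25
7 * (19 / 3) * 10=1330/3 = 443.33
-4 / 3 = -1.33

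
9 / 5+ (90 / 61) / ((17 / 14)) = 3.02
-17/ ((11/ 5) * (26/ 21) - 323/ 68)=7140/851 = 8.39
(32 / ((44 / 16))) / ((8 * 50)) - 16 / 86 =-1856/11825 = -0.16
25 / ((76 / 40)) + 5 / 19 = 255/19 = 13.42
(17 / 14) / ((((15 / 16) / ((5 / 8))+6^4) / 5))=17/3633 = 0.00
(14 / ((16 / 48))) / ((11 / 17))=714/11 = 64.91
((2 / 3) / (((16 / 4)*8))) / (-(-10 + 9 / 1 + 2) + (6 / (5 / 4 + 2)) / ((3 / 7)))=13/2064 = 0.01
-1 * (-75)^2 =-5625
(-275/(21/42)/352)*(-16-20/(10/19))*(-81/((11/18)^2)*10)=-183003.10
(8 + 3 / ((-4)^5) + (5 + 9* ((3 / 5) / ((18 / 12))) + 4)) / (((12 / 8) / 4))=105457/1920 = 54.93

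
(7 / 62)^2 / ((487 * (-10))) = -49/18720280 = 0.00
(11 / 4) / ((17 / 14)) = 77/34 = 2.26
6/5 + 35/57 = 517/285 = 1.81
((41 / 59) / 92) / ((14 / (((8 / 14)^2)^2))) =1312/22807099 = 0.00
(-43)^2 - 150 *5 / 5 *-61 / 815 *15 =328837/163 = 2017.40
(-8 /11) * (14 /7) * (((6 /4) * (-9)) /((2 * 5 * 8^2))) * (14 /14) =27/880 = 0.03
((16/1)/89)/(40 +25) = 16/5785 = 0.00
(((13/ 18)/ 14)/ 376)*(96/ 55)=13/54285 = 0.00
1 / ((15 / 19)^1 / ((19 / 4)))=361/60 = 6.02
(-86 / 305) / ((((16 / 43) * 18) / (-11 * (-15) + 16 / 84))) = -6414181/922320 = -6.95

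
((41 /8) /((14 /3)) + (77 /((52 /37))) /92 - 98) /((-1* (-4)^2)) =201569/33488 = 6.02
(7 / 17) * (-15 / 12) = -35/68 = -0.51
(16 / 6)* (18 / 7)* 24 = 1152/7 = 164.57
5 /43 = 0.12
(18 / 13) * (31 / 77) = 558/1001 = 0.56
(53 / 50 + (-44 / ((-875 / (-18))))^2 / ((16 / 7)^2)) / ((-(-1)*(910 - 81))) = 76051/51812500 = 0.00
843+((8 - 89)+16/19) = 14494/19 = 762.84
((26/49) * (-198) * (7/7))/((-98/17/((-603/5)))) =-26386074/12005 = -2197.92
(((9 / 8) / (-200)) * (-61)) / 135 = 61/24000 = 0.00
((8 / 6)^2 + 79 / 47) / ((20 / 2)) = 1463/4230 = 0.35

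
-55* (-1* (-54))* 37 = -109890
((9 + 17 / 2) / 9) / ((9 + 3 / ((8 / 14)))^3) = 1120/1666737 = 0.00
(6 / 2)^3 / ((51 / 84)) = 756/17 = 44.47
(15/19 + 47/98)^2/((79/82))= 228934529/136948238 = 1.67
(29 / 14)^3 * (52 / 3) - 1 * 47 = 220331/2058 = 107.06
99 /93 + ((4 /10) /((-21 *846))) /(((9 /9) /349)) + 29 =41383961/1376865 = 30.06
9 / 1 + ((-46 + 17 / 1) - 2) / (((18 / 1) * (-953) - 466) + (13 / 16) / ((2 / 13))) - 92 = -46783701/563671 = -83.00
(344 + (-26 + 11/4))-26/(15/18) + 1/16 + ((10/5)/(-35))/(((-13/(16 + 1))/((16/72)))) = 18976499/65520 = 289.63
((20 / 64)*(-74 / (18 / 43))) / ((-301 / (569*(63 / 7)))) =105265/112 = 939.87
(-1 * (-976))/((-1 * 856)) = -122/107 = -1.14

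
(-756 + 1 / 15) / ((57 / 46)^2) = -23993324/48735 = -492.32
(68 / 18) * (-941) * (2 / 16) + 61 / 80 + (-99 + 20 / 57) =-7417949/13680 = -542.25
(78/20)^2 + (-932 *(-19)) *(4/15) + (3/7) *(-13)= 9936721/2100 = 4731.77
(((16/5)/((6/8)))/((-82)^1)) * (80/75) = -512/9225 = -0.06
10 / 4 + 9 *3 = 59/2 = 29.50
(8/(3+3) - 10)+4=-14/3 = -4.67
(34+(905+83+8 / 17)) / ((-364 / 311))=-2702901/3094 = -873.59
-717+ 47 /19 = -13576/19 = -714.53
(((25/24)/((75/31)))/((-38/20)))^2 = 24025/467856 = 0.05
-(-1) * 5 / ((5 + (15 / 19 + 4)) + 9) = 95/357 = 0.27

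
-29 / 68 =-0.43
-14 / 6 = -7/3 = -2.33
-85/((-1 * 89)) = 0.96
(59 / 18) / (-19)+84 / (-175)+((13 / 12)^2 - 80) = -79.48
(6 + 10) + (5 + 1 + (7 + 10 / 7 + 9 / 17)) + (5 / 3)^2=36131/1071 = 33.74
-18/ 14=-9/7 = -1.29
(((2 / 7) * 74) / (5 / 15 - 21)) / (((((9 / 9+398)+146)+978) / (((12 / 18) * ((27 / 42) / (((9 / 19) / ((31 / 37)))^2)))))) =-22382/24850791 = 0.00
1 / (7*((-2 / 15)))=-15/14 = -1.07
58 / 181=0.32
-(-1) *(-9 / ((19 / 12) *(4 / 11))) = -297/19 = -15.63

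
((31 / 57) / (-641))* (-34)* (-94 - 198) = -8.42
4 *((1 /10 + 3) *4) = 49.60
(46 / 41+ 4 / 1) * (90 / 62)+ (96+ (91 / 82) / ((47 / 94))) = 105.65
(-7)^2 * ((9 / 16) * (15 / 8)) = 6615/128 = 51.68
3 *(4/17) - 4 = -56/17 = -3.29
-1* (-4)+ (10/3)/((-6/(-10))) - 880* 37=-292954/9 = -32550.44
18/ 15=6/5 = 1.20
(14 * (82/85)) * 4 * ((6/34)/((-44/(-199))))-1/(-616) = 38381381/890120 = 43.12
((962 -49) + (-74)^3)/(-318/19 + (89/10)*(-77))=76819090/133387 = 575.91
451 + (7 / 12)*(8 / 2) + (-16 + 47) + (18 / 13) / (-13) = 245503/507 = 484.23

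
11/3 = 3.67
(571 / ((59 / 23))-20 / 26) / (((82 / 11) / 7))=13100703/62894 = 208.30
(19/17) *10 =190/17 = 11.18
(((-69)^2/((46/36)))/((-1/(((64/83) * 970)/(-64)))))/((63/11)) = 4417380/581 = 7603.06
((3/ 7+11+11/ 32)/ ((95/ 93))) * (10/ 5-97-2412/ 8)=-194476113/42560 = -4569.46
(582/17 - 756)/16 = -45.11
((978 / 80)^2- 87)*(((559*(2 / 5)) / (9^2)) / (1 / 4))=689.58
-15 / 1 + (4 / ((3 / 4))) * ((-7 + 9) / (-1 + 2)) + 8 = 11/3 = 3.67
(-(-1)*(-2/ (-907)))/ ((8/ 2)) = 1/1814 = 0.00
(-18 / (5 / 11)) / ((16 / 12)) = -297/10 = -29.70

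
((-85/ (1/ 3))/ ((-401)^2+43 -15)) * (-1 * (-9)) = -2295/160829 = -0.01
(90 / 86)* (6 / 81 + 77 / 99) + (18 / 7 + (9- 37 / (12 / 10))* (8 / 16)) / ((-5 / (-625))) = -1254885/1204 = -1042.26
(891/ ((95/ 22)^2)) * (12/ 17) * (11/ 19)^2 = 626166288/55386425 = 11.31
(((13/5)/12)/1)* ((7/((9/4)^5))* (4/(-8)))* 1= -11648/885735 = -0.01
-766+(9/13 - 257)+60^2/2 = 10110/13 = 777.69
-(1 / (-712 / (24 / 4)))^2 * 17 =-153/126736 = 0.00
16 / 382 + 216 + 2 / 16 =330303/1528 = 216.17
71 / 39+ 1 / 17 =1246/663 = 1.88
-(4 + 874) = -878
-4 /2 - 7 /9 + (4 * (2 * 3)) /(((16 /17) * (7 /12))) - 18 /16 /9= 20569/504 = 40.81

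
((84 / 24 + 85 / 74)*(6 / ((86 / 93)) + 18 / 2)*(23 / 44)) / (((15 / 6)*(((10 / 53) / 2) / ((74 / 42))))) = 541236/1925 = 281.16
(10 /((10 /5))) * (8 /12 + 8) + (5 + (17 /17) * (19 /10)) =1507/30 = 50.23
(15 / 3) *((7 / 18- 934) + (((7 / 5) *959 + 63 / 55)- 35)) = 371383/198 = 1875.67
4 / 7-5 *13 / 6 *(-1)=479/42 = 11.40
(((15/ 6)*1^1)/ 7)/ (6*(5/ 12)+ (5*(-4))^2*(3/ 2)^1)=1/1687 = 0.00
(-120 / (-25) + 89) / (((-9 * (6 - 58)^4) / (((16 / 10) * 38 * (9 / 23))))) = -8911/262761200 = 0.00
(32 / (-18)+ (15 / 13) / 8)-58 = -55817/936 = -59.63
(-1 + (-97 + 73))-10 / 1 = -35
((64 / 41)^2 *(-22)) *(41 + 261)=-27213824/1681 = -16189.07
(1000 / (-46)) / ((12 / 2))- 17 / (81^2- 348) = -518141/142899 = -3.63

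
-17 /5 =-3.40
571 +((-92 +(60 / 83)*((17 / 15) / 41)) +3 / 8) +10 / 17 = 222140073/462808 = 479.98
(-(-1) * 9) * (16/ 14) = 72/7 = 10.29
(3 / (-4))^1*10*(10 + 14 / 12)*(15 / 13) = -5025/52 = -96.63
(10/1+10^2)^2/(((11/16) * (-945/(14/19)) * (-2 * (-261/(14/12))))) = -12320/401679 = -0.03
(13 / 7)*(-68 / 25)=-5.05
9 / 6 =3/2 = 1.50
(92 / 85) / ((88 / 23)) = 529/1870 = 0.28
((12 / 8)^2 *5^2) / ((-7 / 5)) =-1125/28 = -40.18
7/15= 0.47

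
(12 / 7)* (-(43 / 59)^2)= -22188/24367 = -0.91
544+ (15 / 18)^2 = 19609/36 = 544.69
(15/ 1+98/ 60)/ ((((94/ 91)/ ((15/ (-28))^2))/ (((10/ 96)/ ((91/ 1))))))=12475/2358272 = 0.01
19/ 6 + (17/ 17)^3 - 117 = -677/6 = -112.83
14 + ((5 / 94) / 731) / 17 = 16353937/1168138 = 14.00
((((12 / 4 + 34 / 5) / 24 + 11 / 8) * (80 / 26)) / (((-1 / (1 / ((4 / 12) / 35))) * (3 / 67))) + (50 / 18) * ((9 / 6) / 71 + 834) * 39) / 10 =85822223/11076 = 7748.49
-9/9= -1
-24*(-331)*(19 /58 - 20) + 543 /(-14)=-156316.44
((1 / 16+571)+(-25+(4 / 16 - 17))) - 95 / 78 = 329531/624 = 528.09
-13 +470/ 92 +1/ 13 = -4673/598 = -7.81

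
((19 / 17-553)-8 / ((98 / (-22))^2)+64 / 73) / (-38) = 821500143/56613179 = 14.51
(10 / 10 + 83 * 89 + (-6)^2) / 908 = 1856/227 = 8.18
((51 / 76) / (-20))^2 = 2601/2310400 = 0.00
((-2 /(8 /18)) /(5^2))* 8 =-36/25 = -1.44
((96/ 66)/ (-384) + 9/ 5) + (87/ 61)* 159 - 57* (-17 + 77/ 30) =16929599/16104 = 1051.27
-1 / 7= -0.14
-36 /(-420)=3/35 = 0.09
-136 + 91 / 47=-6301/47 = -134.06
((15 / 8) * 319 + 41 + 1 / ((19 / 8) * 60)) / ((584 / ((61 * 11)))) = 977795291/1331520 = 734.35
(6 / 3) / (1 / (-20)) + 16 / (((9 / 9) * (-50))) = -1008/25 = -40.32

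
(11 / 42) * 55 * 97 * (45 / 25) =35211/14 = 2515.07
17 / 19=0.89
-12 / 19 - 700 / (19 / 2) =-1412/19 = -74.32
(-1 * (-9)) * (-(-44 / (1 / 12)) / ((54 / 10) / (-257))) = -226160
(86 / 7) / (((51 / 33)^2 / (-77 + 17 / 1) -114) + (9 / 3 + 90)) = -624360/1069243 = -0.58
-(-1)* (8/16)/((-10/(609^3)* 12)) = -941110.54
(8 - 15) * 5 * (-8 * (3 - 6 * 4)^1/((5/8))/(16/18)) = -10584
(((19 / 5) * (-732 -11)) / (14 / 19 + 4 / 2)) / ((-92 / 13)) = 268223/1840 = 145.77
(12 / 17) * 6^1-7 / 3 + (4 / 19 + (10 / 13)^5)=856936771/359782917 = 2.38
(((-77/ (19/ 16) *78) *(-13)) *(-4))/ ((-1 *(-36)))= -416416/57 = -7305.54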